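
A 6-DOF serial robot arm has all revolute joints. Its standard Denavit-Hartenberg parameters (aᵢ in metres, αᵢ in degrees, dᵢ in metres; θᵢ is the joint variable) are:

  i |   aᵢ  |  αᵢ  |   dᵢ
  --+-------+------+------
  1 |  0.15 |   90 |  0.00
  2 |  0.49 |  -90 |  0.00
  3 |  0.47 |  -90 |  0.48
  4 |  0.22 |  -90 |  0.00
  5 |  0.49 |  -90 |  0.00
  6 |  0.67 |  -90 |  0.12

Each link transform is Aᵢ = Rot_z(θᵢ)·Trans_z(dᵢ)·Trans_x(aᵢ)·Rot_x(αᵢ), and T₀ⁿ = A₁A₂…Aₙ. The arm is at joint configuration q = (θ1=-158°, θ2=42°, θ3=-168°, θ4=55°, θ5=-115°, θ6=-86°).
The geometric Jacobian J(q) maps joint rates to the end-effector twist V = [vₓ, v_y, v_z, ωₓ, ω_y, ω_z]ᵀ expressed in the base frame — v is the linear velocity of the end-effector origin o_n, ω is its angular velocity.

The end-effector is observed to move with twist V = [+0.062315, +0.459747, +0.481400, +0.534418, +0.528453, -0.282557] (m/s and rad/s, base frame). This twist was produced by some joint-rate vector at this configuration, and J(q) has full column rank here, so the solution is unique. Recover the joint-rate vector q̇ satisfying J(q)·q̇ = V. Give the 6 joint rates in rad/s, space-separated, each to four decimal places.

o_n = [-0.7537, 0.2579, 0.4248]
J₁: ẑ×o_n = [-0.2579, -0.7537, 0.0000], ω = ẑ
J2: z=[-0.3746, 0.9272, 0.0000] o=[-0.1391, -0.0562, 0.0000] → [0.3939, 0.1591, 0.4522, -0.3746, 0.9272, 0.0000]
J3: z=[0.6204, 0.2507, 0.7431] o=[-0.4767, -0.1926, 0.3279] → [-0.3105, -0.2660, 0.3489, 0.6204, 0.2507, 0.7431]
J4: z=[-0.5097, 0.8490, 0.1391] o=[0.1013, 0.1463, 0.3770] → [0.0251, -0.0945, 0.6690, -0.5097, 0.8490, 0.1391]
J5: z=[-0.8441, -0.5247, 0.1099] o=[0.0647, 0.1598, 0.1604] → [-0.1495, 0.1332, -0.5122, -0.8441, -0.5247, 0.1099]
J6: z=[-0.3661, 0.4145, -0.8332] o=[-0.1272, 0.5241, 0.4260] → [-0.2223, 0.5215, 0.3571, -0.3661, 0.4145, -0.8332]
q̇ = J⁺·V = [-0.8050, 0.2790, 0.8290, -0.0590, -0.1480, 0.0830]

-0.8050 0.2790 0.8290 -0.0590 -0.1480 0.0830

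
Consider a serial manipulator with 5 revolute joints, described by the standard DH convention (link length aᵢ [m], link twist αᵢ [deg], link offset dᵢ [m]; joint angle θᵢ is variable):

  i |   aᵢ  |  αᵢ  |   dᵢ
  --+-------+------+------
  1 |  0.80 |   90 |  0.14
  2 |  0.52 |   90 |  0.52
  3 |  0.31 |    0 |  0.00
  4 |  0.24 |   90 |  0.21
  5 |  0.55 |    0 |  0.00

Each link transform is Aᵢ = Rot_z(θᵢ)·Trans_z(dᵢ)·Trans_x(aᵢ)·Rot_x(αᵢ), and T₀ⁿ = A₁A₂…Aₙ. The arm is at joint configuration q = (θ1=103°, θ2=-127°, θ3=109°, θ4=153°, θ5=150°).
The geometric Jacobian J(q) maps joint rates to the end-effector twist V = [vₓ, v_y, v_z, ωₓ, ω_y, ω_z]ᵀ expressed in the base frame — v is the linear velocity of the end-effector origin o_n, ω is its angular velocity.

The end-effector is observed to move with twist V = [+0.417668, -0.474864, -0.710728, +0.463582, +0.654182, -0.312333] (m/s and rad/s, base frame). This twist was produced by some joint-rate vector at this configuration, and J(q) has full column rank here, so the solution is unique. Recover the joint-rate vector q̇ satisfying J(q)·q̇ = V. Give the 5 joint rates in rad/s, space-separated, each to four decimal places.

o_n = [0.9886, 0.3726, 0.0709]
J₁: ẑ×o_n = [-0.3726, 0.9886, 0.0000], ω = ẑ
J2: z=[0.9744, 0.2250, 0.0000] o=[-0.1800, 0.7795, 0.1400] → [-0.0155, 0.0673, -0.6593, 0.9744, 0.2250, 0.0000]
J3: z=[0.1797, -0.7782, 0.6018] o=[0.3971, 0.5915, -0.2753] → [-0.1377, 0.2938, 0.4210, 0.1797, -0.7782, 0.6018]
J4: z=[0.1797, -0.7782, 0.6018] o=[0.6690, 0.7167, -0.1947] → [0.0004, 0.1446, 0.1869, 0.1797, -0.7782, 0.6018]
J5: z=[0.0015, 0.6120, 0.7909] o=[0.4707, 0.5194, -0.0416] → [0.1850, 0.4095, -0.3172, 0.0015, 0.6120, 0.7909]
q̇ = J⁺·V = [-0.6310, 0.5180, -0.6030, 0.3690, 0.5810]

-0.6310 0.5180 -0.6030 0.3690 0.5810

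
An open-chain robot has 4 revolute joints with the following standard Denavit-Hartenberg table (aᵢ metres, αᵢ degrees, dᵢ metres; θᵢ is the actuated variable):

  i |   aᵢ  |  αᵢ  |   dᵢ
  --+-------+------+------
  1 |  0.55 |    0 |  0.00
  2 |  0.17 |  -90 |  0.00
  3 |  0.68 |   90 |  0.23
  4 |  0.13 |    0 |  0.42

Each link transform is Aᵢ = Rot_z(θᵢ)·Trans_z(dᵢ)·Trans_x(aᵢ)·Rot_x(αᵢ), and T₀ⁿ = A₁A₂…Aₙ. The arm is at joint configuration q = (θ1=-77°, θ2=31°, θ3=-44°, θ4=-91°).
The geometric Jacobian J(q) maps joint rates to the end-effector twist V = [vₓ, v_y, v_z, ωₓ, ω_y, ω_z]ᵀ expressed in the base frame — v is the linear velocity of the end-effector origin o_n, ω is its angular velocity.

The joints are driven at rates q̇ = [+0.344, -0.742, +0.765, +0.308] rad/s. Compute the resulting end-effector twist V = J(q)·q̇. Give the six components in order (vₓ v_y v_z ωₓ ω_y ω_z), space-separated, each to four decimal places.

0.5375 -0.5337 -0.1219 0.4017 0.6853 -0.1764

o_n = [0.4498, -0.7295, 0.7729]
J₁: ẑ×o_n = [0.7295, 0.4498, -0.0000], ω = ẑ
J2: z=[0.0000, 0.0000, 1.0000] o=[0.1237, -0.5359, 0.0000] → [0.1936, 0.3260, -0.0000, 0.0000, 0.0000, 1.0000]
J3: z=[0.7193, 0.6947, 0.0000] o=[0.2418, -0.6582, 0.0000] → [0.5369, -0.5560, -0.1958, 0.7193, 0.6947, 0.0000]
J4: z=[-0.4826, 0.4997, 0.7193] o=[0.7471, -0.8503, 0.4724] → [0.0633, -0.0688, 0.0903, -0.4826, 0.4997, 0.7193]
V = J·q̇ = [0.5375, -0.5337, -0.1219, 0.4017, 0.6853, -0.1764]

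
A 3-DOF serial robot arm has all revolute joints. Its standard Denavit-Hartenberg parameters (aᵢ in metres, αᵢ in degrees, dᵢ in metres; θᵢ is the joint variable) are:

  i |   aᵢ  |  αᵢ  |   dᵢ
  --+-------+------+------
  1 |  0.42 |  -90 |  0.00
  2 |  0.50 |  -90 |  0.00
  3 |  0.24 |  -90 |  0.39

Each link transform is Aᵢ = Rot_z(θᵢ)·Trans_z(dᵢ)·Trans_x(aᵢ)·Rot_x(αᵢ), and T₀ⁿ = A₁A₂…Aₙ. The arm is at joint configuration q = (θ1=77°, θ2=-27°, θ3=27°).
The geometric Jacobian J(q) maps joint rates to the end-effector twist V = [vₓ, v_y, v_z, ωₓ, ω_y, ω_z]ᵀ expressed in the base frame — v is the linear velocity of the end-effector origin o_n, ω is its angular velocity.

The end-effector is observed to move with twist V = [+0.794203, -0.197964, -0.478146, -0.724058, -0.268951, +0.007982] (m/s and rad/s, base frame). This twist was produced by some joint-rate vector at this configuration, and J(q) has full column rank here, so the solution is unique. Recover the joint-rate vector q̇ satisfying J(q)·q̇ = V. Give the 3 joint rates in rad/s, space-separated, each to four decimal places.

-0.8260 0.6450 -0.9360

o_n = [0.3836, 1.1770, -0.0234]
J₁: ẑ×o_n = [-1.1770, 0.3836, 0.0000], ω = ẑ
J2: z=[-0.9744, 0.2250, 0.0000] o=[0.0945, 0.4092, 0.0000] → [-0.0053, -0.0228, -0.8131, -0.9744, 0.2250, 0.0000]
J3: z=[0.1021, 0.4424, -0.8910] o=[0.1947, 0.8433, 0.2270] → [0.1865, -0.1427, -0.0495, 0.1021, 0.4424, -0.8910]
q̇ = J⁺·V = [-0.8260, 0.6450, -0.9360]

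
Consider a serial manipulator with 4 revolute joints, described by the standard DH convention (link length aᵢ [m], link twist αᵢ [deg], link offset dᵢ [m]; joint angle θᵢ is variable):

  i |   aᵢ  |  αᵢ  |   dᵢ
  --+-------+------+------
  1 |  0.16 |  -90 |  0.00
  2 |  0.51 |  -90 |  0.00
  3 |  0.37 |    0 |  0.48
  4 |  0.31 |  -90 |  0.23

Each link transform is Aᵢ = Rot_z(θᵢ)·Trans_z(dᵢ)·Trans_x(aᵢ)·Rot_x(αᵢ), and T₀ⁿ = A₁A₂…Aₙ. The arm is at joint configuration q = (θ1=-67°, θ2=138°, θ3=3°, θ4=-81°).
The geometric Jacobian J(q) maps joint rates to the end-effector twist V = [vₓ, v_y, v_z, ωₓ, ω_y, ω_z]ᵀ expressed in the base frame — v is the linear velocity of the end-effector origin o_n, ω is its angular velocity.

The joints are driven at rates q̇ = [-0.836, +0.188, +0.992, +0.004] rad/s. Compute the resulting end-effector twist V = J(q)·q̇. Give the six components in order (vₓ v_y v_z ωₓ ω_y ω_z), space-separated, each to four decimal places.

0.3888 0.1568 0.0320 -0.0873 0.6869 -0.0958

o_n = [-0.1359, 1.0467, -0.1040]
J₁: ẑ×o_n = [-1.0467, -0.1359, 0.0000], ω = ẑ
J2: z=[0.9205, 0.3907, 0.0000] o=[0.0625, -0.1473, 0.0000] → [-0.0406, 0.0957, 1.1766, 0.9205, 0.3907, 0.0000]
J3: z=[-0.2615, 0.6159, 0.7431] o=[-0.0856, 0.2016, -0.3413] → [-0.4819, 0.0246, -0.1899, -0.2615, 0.6159, 0.7431]
J4: z=[-0.2615, 0.6159, 0.7431] o=[-0.3362, 0.7424, -0.2318] → [-0.1474, 0.1822, -0.2029, -0.2615, 0.6159, 0.7431]
V = J·q̇ = [0.3888, 0.1568, 0.0320, -0.0873, 0.6869, -0.0958]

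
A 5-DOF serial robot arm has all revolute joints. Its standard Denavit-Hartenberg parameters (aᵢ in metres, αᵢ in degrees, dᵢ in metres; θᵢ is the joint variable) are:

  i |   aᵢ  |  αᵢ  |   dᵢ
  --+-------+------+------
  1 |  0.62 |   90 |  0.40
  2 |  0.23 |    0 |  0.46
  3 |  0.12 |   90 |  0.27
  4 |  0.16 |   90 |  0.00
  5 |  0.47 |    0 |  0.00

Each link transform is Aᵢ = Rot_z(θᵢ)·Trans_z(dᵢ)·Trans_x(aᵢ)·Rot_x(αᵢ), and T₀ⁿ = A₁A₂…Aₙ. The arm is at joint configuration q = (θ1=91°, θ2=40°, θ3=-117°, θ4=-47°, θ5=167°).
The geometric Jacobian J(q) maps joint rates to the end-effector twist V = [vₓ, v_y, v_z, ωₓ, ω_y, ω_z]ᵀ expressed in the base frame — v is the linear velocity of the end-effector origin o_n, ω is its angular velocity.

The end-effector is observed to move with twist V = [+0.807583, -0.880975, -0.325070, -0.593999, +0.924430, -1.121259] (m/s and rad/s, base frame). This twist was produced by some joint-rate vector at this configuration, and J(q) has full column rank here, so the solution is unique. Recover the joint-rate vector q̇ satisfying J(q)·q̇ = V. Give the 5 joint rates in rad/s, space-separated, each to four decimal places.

-0.9670 -0.9360 0.0220 -0.8760 -0.4930

o_n = [0.9360, 0.6909, 0.6051]
J₁: ẑ×o_n = [-0.6909, 0.9360, 0.0000], ω = ẑ
J2: z=[0.9998, 0.0175, 0.0000] o=[-0.0108, 0.6199, 0.4000] → [0.0036, -0.2051, 0.0545, 0.9998, 0.0175, 0.0000]
J3: z=[0.9998, 0.0175, 0.0000] o=[0.4460, 0.8041, 0.5478] → [0.0010, -0.0573, -0.1217, 0.9998, 0.0175, 0.0000]
J4: z=[0.0170, -0.9742, -0.2250] o=[0.7155, 0.8358, 0.4309] → [-0.2023, -0.0526, 0.2123, 0.0170, -0.9742, -0.2250]
J5: z=[-0.6790, -0.1764, 0.7126] o=[0.5981, 0.8583, 0.3246] → [0.0698, 0.4313, 0.1733, -0.6790, -0.1764, 0.7126]
q̇ = J⁺·V = [-0.9670, -0.9360, 0.0220, -0.8760, -0.4930]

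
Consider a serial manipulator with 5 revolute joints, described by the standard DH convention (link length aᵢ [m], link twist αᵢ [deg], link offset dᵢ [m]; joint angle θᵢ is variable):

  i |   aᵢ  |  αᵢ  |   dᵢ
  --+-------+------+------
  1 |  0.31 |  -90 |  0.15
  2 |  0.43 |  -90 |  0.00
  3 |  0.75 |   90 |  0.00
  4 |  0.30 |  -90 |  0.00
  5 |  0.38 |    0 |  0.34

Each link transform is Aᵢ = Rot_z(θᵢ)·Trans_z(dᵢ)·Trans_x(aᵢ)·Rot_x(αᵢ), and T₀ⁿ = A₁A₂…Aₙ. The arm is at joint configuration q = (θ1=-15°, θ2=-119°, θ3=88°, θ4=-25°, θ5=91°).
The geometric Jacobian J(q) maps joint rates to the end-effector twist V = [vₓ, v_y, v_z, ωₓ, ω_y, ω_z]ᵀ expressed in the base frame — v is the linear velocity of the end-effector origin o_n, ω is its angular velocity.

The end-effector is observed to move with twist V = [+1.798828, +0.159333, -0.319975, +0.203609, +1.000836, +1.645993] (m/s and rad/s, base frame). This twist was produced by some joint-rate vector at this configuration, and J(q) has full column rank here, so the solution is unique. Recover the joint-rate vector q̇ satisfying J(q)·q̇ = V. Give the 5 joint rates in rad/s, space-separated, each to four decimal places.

0.9660 0.9790 0.3150 0.6260 -0.0440

o_n = [0.1092, -1.2427, 0.3187]
J₁: ẑ×o_n = [1.2427, 0.1092, -0.0000], ω = ẑ
J2: z=[0.2588, 0.9659, 0.0000] o=[0.2994, -0.0802, 0.1500] → [0.1629, -0.0437, -0.1171, 0.2588, 0.9659, 0.0000]
J3: z=[0.8448, -0.2264, 0.4848] o=[0.0981, -0.0263, 0.5261] → [0.6367, 0.1806, -1.0252, 0.8448, -0.2264, 0.4848]
J4: z=[-0.4590, 0.1591, 0.8741] o=[-0.1082, -0.7470, 0.5490] → [0.3967, 0.0843, 0.1929, -0.4590, 0.1591, 0.8741]
J5: z=[0.6494, -0.6113, 0.4523] o=[-0.2901, -0.9796, 0.4958] → [0.2273, 0.2956, 0.0731, 0.6494, -0.6113, 0.4523]
q̇ = J⁺·V = [0.9660, 0.9790, 0.3150, 0.6260, -0.0440]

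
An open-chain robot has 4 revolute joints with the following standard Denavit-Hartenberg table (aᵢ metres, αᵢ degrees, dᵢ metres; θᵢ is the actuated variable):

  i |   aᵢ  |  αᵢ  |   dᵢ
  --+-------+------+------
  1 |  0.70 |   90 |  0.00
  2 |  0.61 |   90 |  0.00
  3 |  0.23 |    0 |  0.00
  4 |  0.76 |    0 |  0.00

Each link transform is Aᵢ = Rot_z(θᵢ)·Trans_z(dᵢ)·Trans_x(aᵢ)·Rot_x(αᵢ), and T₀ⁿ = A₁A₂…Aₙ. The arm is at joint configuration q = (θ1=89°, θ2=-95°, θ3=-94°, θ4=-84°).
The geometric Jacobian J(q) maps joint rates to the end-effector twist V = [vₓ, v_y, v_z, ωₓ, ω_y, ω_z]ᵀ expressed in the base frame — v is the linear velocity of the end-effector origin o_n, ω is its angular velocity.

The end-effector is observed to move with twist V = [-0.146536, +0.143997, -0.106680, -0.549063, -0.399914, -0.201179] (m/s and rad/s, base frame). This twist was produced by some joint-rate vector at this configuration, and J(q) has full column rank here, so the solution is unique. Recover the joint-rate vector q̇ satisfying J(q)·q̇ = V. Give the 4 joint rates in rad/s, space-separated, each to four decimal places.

o_n = [-0.2435, 0.7188, 0.1650]
J₁: ẑ×o_n = [-0.7188, -0.2435, 0.0000], ω = ẑ
J2: z=[0.9998, -0.0175, 0.0000] o=[0.0122, 0.6999, 0.0000] → [-0.0029, -0.1649, 0.0144, 0.9998, -0.0175, 0.0000]
J3: z=[-0.0174, -0.9960, 0.0872] o=[0.0113, 0.6467, -0.6077] → [-0.7759, -0.0088, -0.2550, -0.0174, -0.9960, 0.0872]
J4: z=[-0.0174, -0.9960, 0.0872] o=[-0.2181, 0.6521, -0.5917] → [-0.7595, 0.0109, -0.0264, -0.0174, -0.9960, 0.0872]
q̇ = J⁺·V = [-0.2370, -0.5420, 0.3850, 0.0260]

-0.2370 -0.5420 0.3850 0.0260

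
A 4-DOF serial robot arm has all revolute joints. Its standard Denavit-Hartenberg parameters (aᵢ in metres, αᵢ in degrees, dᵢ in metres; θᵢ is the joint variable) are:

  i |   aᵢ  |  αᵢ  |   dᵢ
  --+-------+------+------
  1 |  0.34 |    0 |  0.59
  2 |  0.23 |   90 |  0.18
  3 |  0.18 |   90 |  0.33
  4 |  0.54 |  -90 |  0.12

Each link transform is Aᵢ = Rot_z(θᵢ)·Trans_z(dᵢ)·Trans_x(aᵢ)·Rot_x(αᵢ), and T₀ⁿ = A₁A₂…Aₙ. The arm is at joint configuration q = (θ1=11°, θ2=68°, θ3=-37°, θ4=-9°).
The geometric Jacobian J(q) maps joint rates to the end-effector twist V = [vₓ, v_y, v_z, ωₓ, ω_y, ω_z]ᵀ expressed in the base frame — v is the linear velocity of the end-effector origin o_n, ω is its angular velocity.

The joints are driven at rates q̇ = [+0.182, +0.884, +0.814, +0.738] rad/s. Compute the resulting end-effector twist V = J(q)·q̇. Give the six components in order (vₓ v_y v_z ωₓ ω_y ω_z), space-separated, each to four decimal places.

-0.2457 0.8590 0.3674 0.7143 -0.5913 0.4766

o_n = [0.7136, 0.7322, 0.2449]
J₁: ẑ×o_n = [-0.7322, 0.7136, 0.0000], ω = ẑ
J2: z=[0.0000, 0.0000, 1.0000] o=[0.3338, 0.0649, 0.5900] → [-0.6673, 0.3798, 0.0000, 0.0000, 0.0000, 1.0000]
J3: z=[0.9816, -0.1908, 0.0000] o=[0.3776, 0.2906, 0.7700] → [0.1002, 0.5155, 0.4975, 0.9816, -0.1908, 0.0000]
J4: z=[-0.1148, -0.5908, -0.7986] o=[0.7290, 0.3688, 0.6617] → [0.5364, -0.0355, -0.0508, -0.1148, -0.5908, -0.7986]
V = J·q̇ = [-0.2457, 0.8590, 0.3674, 0.7143, -0.5913, 0.4766]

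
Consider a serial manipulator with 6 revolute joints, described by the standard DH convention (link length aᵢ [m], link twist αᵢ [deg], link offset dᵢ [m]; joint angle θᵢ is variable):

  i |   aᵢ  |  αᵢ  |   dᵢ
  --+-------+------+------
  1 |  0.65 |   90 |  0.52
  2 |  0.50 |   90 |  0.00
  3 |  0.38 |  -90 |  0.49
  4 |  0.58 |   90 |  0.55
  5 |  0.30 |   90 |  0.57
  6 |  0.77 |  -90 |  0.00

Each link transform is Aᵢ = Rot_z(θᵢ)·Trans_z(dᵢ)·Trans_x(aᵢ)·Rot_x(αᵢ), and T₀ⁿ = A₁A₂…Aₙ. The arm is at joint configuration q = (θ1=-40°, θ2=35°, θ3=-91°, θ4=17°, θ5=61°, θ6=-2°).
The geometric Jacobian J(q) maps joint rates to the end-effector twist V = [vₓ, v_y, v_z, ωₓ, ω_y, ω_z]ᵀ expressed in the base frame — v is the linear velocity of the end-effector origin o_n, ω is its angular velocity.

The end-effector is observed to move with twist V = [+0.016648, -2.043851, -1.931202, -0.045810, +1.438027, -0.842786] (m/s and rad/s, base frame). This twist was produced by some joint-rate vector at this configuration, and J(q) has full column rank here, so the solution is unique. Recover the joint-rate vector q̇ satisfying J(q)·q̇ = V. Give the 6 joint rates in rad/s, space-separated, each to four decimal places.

-0.9960 -0.1620 -0.9460 -0.2370 0.5280 0.9180

o_n = [3.0667, -0.4651, 1.0790]
J₁: ẑ×o_n = [0.4651, 3.0667, -0.0000], ω = ẑ
J2: z=[-0.6428, -0.7660, 0.0000] o=[0.4979, -0.4178, 0.5200] → [-0.4282, 0.3593, 1.9982, -0.6428, -0.7660, 0.0000]
J3: z=[0.4394, -0.3687, -0.8192] o=[0.8117, -0.6811, 0.8068] → [0.0766, -1.9668, 0.9263, 0.4394, -0.3687, -0.8192]
J4: z=[0.6386, -0.5131, 0.5735] o=[1.2670, -0.5672, 0.4016] → [-0.4061, 0.5995, 0.9886, 0.6386, -0.5131, 0.5735]
J5: z=[0.6049, -0.1260, -0.7863] o=[1.8942, -0.3570, 0.8504] → [-0.1138, -1.0603, 0.0823, 0.6049, -0.1260, -0.7863]
J6: z=[0.1064, 0.9913, -0.0769] o=[2.4757, -0.4399, 0.5861] → [0.4867, -0.0979, -0.5886, 0.1064, 0.9913, -0.0769]
q̇ = J⁺·V = [-0.9960, -0.1620, -0.9460, -0.2370, 0.5280, 0.9180]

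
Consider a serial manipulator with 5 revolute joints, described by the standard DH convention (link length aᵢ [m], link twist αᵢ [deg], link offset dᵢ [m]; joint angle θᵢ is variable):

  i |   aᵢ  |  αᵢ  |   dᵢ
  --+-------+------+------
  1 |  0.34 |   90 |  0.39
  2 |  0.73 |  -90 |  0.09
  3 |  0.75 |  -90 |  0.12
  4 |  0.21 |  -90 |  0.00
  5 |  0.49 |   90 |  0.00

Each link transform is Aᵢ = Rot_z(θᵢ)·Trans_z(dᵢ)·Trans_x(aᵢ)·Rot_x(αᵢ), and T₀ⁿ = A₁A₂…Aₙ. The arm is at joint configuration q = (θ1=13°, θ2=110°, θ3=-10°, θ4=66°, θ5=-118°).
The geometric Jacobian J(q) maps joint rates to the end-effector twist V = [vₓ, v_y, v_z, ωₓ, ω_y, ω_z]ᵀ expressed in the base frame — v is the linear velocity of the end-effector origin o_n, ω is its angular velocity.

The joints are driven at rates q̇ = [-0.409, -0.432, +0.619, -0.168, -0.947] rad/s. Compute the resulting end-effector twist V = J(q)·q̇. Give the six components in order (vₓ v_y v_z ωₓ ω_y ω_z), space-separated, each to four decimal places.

0.3587 0.5370 -0.2100 -1.2198 -0.1622 0.0207

o_n = [-0.3538, 0.1310, 1.7858]
J₁: ẑ×o_n = [-0.1310, -0.3538, 0.0000], ω = ẑ
J2: z=[0.2250, -0.9744, 0.0000] o=[0.3313, 0.0765, 0.3900] → [-1.3600, -0.3140, -0.6552, 0.2250, -0.9744, 0.0000]
J3: z=[-0.9156, -0.2114, -0.3420] o=[0.1083, -0.0674, 1.0760] → [-0.0822, 0.8079, -0.2793, -0.9156, -0.2114, -0.3420]
J4: z=[-0.2794, 0.9462, 0.1632] o=[-0.2185, -0.2765, 1.7290] → [-0.0128, -0.0062, 0.0142, -0.2794, 0.9462, 0.1632]
J5: z=[0.6365, 0.3098, -0.7063] o=[-0.0675, -0.2568, 1.8737] → [0.2467, 0.2581, 0.3356, 0.6365, 0.3098, -0.7063]
V = J·q̇ = [0.3587, 0.5370, -0.2100, -1.2198, -0.1622, 0.0207]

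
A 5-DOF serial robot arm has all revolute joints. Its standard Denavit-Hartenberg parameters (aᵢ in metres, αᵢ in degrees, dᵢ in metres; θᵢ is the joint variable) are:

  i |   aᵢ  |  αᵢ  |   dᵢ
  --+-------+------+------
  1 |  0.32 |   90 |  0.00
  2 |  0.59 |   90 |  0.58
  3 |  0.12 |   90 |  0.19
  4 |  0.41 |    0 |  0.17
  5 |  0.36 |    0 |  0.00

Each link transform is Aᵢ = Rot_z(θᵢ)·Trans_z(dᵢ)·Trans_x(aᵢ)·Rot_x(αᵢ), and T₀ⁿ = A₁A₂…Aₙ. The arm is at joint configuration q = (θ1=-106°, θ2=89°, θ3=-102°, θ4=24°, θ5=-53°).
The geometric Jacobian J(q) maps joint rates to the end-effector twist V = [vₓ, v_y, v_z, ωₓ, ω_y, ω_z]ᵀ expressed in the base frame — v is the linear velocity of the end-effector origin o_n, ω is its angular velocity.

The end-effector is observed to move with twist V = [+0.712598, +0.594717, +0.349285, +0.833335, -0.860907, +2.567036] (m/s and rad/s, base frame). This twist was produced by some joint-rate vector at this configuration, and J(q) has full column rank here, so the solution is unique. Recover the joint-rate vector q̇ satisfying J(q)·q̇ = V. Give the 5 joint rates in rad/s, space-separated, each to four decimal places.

o_n = [0.0299, -0.5357, 0.2522]
J₁: ẑ×o_n = [0.5357, 0.0299, -0.0000], ω = ẑ
J2: z=[-0.9613, 0.2756, 0.0000] o=[-0.0882, -0.3076, 0.0000] → [0.0695, 0.2424, 0.1867, -0.9613, 0.2756, 0.0000]
J3: z=[-0.2756, -0.9611, -0.0175] o=[-0.6486, -0.1576, 0.5899] → [0.3180, -0.1049, 0.7563, -0.2756, -0.9611, -0.0175]
J4: z=[-0.1952, 0.0737, -0.9780] o=[-0.5880, -0.3722, 0.5616] → [-0.1827, -0.6647, -0.0136, -0.1952, 0.0737, -0.9780]
J5: z=[-0.1952, 0.0737, -0.9780] o=[-0.3146, -0.6196, 0.3146] → [0.0775, -0.3491, -0.0418, -0.1952, 0.0737, -0.9780]
q̇ = J⁺·V = [0.9760, -0.6980, 0.5700, -0.7070, -0.9300]

0.9760 -0.6980 0.5700 -0.7070 -0.9300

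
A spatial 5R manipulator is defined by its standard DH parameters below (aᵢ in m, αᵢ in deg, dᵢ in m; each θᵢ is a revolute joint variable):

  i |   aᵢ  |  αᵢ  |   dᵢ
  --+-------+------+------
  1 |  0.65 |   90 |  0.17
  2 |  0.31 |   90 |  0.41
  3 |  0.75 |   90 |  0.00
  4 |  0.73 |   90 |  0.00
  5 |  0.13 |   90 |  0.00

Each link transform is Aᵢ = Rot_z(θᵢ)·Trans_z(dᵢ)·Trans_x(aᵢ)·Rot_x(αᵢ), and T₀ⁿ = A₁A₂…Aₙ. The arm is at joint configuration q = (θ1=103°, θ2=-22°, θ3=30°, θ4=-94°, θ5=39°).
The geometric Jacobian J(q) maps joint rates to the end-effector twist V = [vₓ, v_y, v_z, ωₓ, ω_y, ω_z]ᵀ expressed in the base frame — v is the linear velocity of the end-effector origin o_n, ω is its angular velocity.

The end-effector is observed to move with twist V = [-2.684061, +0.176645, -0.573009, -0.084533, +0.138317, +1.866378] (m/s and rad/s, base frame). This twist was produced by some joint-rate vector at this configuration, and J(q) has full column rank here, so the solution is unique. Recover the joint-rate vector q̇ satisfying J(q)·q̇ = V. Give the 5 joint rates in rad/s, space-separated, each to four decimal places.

o_n = [0.2533, 1.9485, 0.5827]
J₁: ẑ×o_n = [-1.9485, 0.2533, 0.0000], ω = ẑ
J2: z=[0.9744, 0.2250, 0.0000] o=[-0.1462, 0.6333, 0.1700] → [0.0928, -0.4021, 1.1916, 0.9744, 0.2250, 0.0000]
J3: z=[0.0843, -0.3650, -0.9272] o=[0.1886, 1.0056, 0.0539] → [0.6812, -0.1046, 0.1031, 0.0843, -0.3650, -0.9272]
J4: z=[-0.9481, 0.2569, -0.1873] o=[0.4185, 1.6768, -0.1894] → [0.2493, 0.7630, -0.2152, -0.9481, 0.2569, -0.1873]
J5: z=[-0.2999, -0.9181, 0.2590] o=[0.3416, 1.8970, 0.5023] → [-0.0872, 0.0013, -0.0964, -0.2999, -0.9181, 0.2590]
q̇ = J⁺·V = [0.9940, -0.4980, -0.8620, -0.4790, -0.0640]

0.9940 -0.4980 -0.8620 -0.4790 -0.0640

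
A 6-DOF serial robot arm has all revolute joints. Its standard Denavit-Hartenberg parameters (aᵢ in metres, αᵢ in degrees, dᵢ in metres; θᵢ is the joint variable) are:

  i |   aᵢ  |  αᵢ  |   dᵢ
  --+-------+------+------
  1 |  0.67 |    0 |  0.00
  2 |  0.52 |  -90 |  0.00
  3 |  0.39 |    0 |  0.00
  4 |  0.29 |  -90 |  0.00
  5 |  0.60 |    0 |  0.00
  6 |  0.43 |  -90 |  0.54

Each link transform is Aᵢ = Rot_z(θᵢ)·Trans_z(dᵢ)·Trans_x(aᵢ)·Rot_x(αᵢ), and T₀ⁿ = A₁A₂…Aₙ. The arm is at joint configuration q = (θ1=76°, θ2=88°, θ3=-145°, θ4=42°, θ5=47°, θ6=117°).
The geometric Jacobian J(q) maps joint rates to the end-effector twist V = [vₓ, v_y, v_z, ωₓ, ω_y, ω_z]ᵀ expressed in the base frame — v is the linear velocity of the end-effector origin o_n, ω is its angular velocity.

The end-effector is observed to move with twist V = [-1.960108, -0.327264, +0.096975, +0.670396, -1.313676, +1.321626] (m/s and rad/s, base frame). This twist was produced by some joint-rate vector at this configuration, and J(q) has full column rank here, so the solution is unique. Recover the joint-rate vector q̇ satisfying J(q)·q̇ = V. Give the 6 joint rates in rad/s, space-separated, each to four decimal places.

o_n = [-0.3210, 1.3684, 0.6237]
J₁: ẑ×o_n = [-1.3684, -0.3210, 0.0000], ω = ẑ
J2: z=[0.0000, 0.0000, 1.0000] o=[0.1621, 0.6501, 0.0000] → [-0.7183, -0.4831, 0.0000, 0.0000, 0.0000, 1.0000]
J3: z=[-0.2756, -0.9613, 0.0000] o=[-0.3378, 0.7934, 0.0000] → [-0.5995, 0.1719, -0.1424, -0.2756, -0.9613, 0.0000]
J4: z=[-0.2756, -0.9613, 0.0000] o=[-0.0307, 0.7054, 0.2237] → [-0.3845, 0.1103, -0.4619, -0.2756, -0.9613, 0.0000]
J5: z=[-0.9366, 0.2686, 0.2250] o=[0.0320, 0.6874, 0.5063] → [-0.1217, 0.0306, -0.5431, -0.9366, 0.2686, 0.2250]
J6: z=[-0.9366, 0.2686, 0.2250] o=[0.2415, 1.0838, 0.9050] → [-0.1396, -0.3900, -0.1155, -0.9366, 0.2686, 0.2250]
q̇ = J⁺·V = [0.6310, 0.9230, 0.7110, 0.3670, -0.5810, -0.4520]

0.6310 0.9230 0.7110 0.3670 -0.5810 -0.4520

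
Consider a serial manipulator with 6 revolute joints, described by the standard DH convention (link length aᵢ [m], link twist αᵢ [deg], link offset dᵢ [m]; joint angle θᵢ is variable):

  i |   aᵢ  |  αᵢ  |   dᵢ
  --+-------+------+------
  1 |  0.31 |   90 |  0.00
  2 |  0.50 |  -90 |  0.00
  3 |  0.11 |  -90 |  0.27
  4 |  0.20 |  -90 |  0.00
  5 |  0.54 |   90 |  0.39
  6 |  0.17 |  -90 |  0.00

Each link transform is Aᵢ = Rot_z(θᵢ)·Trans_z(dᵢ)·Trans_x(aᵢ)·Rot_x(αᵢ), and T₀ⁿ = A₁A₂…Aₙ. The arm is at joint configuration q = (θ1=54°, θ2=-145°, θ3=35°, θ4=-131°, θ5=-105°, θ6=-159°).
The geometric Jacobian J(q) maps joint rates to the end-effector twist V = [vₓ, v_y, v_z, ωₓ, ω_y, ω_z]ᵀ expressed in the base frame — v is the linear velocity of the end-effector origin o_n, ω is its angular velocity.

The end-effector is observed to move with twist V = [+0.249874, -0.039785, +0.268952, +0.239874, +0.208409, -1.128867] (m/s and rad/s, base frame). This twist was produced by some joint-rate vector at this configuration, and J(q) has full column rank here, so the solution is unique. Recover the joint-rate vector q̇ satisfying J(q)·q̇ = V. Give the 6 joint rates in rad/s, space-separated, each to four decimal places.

o_n = [-0.2619, 0.4377, -0.7634]
J₁: ẑ×o_n = [-0.4377, -0.2619, 0.0000], ω = ẑ
J2: z=[0.8090, -0.5878, 0.0000] o=[0.1822, 0.2508, 0.0000] → [0.4487, 0.6176, -0.1098, 0.8090, -0.5878, 0.0000]
J3: z=[0.3371, 0.4640, -0.8192] o=[-0.0585, -0.0806, -0.2868] → [0.2033, 0.3273, 0.2691, 0.3371, 0.4640, -0.8192]
J4: z=[-0.3865, 0.8616, 0.3290] o=[-0.0619, 0.0221, -0.5596] → [-0.3123, -0.1445, 0.0116, -0.3865, 0.8616, 0.3290]
J5: z=[-0.4267, 0.1492, -0.8920] o=[0.1016, 0.1191, -0.6216] → [0.2630, 0.2637, -0.0817, -0.4267, 0.1492, -0.8920]
J6: z=[-0.6897, -0.6916, 0.2143] o=[-0.3807, 0.5589, -0.7546] → [0.0321, 0.0194, 0.1658, -0.6897, -0.6916, 0.2143]
q̇ = J⁺·V = [-0.9350, -0.6680, 0.6440, -0.5570, -0.6100, -0.1270]

-0.9350 -0.6680 0.6440 -0.5570 -0.6100 -0.1270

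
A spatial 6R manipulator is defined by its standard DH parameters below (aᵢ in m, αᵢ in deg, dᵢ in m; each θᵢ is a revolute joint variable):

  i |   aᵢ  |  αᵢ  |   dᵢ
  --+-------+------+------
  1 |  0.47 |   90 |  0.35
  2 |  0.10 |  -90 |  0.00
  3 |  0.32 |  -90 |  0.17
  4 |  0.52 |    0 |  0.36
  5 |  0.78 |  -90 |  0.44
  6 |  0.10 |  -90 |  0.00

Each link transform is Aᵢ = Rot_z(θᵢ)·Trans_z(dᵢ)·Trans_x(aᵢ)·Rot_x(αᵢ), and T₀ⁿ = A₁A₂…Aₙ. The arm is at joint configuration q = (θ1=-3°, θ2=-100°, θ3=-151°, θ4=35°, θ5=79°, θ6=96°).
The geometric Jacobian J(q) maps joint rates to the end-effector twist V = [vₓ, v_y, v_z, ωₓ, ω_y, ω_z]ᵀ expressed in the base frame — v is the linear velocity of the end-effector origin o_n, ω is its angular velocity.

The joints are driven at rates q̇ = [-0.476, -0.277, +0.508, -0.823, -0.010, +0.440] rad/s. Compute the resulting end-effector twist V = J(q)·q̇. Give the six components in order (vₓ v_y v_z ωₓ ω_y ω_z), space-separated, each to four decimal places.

-0.1980 -0.2544 0.5246 0.7475 1.1629 -0.5438

o_n = [-0.4018, -0.8027, 0.4343]
J₁: ẑ×o_n = [0.8027, -0.4018, 0.0000], ω = ẑ
J2: z=[-0.0523, -0.9986, 0.0000] o=[0.4694, -0.0246, 0.3500] → [-0.0842, 0.0044, -0.8292, -0.0523, -0.9986, 0.0000]
J3: z=[0.9835, -0.0515, -0.1736] o=[0.4520, -0.0237, 0.2515] → [-0.1447, -0.0315, -0.8101, 0.9835, -0.0515, -0.1736]
J4: z=[-0.1298, -0.8690, -0.4774] o=[0.6596, -0.1899, 0.4976] → [-0.2375, 0.4985, -0.8428, -0.1298, -0.8690, -0.4774]
J5: z=[-0.1298, -0.8690, -0.4774] o=[0.3733, -0.6970, 0.7444] → [0.2190, 0.3298, -0.6599, -0.1298, -0.8690, -0.4774]
J6: z=[0.2846, 0.4286, -0.8575] o=[-0.4246, -0.8865, 0.3848] → [0.0931, -0.0337, 0.0141, 0.2846, 0.4286, -0.8575]
V = J·q̇ = [-0.1980, -0.2544, 0.5246, 0.7475, 1.1629, -0.5438]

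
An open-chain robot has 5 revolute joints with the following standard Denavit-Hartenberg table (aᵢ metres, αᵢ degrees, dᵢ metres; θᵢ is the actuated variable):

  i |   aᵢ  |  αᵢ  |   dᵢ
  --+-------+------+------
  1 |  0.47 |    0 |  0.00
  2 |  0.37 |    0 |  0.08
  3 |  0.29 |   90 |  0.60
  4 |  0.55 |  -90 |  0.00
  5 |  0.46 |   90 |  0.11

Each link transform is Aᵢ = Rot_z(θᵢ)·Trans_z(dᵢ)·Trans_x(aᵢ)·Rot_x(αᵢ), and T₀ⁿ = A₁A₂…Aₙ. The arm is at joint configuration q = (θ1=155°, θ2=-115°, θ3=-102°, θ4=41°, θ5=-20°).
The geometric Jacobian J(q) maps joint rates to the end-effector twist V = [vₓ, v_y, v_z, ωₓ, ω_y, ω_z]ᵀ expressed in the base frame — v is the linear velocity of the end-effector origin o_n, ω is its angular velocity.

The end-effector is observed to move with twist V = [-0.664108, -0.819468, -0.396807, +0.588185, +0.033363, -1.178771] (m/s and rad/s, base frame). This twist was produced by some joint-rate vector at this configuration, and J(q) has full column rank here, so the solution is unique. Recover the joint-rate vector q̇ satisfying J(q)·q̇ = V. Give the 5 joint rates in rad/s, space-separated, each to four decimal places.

o_n = [0.1689, -0.4843, 1.4074]
J₁: ẑ×o_n = [0.4843, 0.1689, -0.0000], ω = ẑ
J2: z=[0.0000, 0.0000, 1.0000] o=[-0.4260, 0.1986, 0.0000] → [0.6829, 0.5948, -0.0000, 0.0000, 0.0000, 1.0000]
J3: z=[0.0000, 0.0000, 1.0000] o=[-0.1425, 0.4365, 0.0800] → [0.9207, 0.3114, -0.0000, 0.0000, 0.0000, 1.0000]
J4: z=[-0.8829, -0.4695, 0.0000] o=[-0.0064, 0.1804, 0.6800] → [-0.3415, 0.6423, 0.6692, -0.8829, -0.4695, 0.0000]
J5: z=[-0.3080, 0.5793, 0.7547] o=[0.1885, -0.1861, 1.0408] → [0.4374, 0.0981, 0.1032, -0.3080, 0.5793, 0.7547]
q̇ = J⁺·V = [-0.0130, -0.5720, -0.3100, -0.5350, -0.3760]

-0.0130 -0.5720 -0.3100 -0.5350 -0.3760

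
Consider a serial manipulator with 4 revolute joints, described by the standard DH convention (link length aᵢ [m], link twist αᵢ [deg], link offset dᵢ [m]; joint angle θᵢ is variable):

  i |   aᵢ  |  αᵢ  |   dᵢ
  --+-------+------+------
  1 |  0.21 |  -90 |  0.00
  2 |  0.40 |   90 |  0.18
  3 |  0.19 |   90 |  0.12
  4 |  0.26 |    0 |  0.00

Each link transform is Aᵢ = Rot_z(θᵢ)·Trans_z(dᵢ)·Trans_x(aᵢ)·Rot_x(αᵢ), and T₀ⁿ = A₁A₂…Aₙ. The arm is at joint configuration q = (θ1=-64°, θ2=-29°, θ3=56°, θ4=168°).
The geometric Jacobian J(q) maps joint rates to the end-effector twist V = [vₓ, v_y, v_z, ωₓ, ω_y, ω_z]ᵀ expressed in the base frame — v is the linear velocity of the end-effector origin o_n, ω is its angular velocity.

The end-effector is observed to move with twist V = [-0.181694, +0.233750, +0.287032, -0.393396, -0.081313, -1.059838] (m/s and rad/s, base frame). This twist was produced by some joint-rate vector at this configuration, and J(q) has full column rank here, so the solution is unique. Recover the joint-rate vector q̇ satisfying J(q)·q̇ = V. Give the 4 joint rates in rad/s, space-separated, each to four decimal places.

-0.2490 -0.7130 -0.6610 -0.5790

o_n = [0.3085, -0.3435, 0.3287]
J₁: ẑ×o_n = [0.3435, 0.3085, -0.0000], ω = ẑ
J2: z=[0.8988, 0.4384, 0.0000] o=[0.0921, -0.1887, 0.0000] → [0.1441, -0.2955, -0.2340, 0.8988, 0.4384, 0.0000]
J3: z=[-0.2125, 0.4357, 0.8746] o=[0.4072, -0.4243, 0.1939] → [-0.0119, -0.0577, 0.0259, -0.2125, 0.4357, 0.8746]
J4: z=[-0.1847, -0.8968, 0.4019] o=[0.5640, -0.3865, 0.3504] → [0.0022, -0.1067, -0.2371, -0.1847, -0.8968, 0.4019]
q̇ = J⁺·V = [-0.2490, -0.7130, -0.6610, -0.5790]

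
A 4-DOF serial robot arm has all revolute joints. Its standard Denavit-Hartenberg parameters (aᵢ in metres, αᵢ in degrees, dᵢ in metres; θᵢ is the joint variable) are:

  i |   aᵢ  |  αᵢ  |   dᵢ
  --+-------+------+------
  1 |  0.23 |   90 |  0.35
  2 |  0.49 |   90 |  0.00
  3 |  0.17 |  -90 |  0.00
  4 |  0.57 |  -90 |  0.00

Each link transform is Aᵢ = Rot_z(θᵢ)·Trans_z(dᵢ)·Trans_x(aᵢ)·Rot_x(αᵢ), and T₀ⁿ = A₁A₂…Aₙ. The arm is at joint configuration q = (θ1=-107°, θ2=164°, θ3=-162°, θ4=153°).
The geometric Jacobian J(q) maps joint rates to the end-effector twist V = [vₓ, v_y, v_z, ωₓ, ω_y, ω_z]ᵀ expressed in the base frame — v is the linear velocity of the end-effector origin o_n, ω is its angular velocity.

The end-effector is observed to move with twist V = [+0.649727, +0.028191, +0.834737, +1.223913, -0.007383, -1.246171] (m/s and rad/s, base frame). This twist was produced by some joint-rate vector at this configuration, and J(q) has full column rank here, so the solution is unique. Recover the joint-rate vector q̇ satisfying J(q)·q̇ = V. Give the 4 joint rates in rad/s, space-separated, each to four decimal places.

-0.8110 -0.5040 -0.5150 0.7030

o_n = [0.0818, 0.6246, 0.3249]
J₁: ẑ×o_n = [-0.6246, 0.0818, 0.0000], ω = ẑ
J2: z=[-0.9563, 0.2924, 0.0000] o=[-0.0672, -0.2200, 0.3500] → [-0.0073, -0.0240, -0.8512, -0.9563, 0.2924, 0.0000]
J3: z=[-0.0806, -0.2636, 0.9613] o=[0.0705, 0.2305, 0.4851] → [-0.3366, -0.0020, -0.0288, -0.0806, -0.2636, 0.9613]
J4: z=[0.9963, 0.0060, 0.0852] o=[0.0753, 0.0665, 0.4405] → [-0.0482, 0.1157, 0.5560, 0.9963, 0.0060, 0.0852]
q̇ = J⁺·V = [-0.8110, -0.5040, -0.5150, 0.7030]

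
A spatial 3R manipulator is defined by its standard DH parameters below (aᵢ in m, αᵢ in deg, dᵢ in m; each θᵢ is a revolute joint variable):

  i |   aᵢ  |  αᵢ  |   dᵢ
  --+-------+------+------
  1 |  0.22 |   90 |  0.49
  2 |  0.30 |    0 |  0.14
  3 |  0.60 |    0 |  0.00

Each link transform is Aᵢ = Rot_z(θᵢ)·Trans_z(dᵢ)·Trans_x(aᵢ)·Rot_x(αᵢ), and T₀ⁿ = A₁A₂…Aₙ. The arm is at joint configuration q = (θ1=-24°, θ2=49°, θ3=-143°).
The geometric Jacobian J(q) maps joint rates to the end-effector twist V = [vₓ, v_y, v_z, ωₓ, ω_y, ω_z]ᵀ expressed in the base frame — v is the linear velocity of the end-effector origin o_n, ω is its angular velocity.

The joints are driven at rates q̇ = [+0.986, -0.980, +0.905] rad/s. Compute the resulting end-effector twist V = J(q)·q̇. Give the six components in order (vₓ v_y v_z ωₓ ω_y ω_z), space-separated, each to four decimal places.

0.4382 0.2096 -0.1897 0.0305 0.0685 0.9860

o_n = [0.2856, -0.2804, 0.1179]
J₁: ẑ×o_n = [0.2804, 0.2856, -0.0000], ω = ẑ
J2: z=[-0.4067, -0.9135, 0.0000] o=[0.2010, -0.0895, 0.4900] → [0.3400, -0.1514, 0.1550, -0.4067, -0.9135, 0.0000]
J3: z=[-0.4067, -0.9135, 0.0000] o=[0.3238, -0.2974, 0.7164] → [0.5468, -0.2434, -0.0419, -0.4067, -0.9135, 0.0000]
V = J·q̇ = [0.4382, 0.2096, -0.1897, 0.0305, 0.0685, 0.9860]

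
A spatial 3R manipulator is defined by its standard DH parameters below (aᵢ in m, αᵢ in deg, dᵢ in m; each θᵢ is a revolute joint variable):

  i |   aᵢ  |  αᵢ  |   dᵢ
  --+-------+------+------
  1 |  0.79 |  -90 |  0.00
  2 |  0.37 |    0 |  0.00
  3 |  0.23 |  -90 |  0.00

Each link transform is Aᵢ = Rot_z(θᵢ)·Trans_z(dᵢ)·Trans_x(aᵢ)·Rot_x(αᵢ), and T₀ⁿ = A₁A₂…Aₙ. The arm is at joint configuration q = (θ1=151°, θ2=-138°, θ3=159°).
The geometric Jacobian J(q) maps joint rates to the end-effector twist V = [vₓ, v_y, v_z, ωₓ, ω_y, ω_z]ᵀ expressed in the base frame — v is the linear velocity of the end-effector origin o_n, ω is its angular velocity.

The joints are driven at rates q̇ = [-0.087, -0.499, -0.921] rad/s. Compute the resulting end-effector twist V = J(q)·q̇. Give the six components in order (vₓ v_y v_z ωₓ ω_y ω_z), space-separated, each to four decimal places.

o_n = [-0.6383, 0.3538, 0.1652]
J₁: ẑ×o_n = [-0.3538, -0.6383, 0.0000], ω = ẑ
J2: z=[-0.4848, -0.8746, 0.0000] o=[-0.6909, 0.3830, 0.0000] → [-0.1444, 0.0801, 0.0602, -0.4848, -0.8746, 0.0000]
J3: z=[-0.4848, -0.8746, 0.0000] o=[-0.4505, 0.2497, 0.2476] → [0.0721, -0.0400, -0.2147, -0.4848, -0.8746, 0.0000]
V = J·q̇ = [0.0365, 0.0524, 0.1677, 0.6884, 1.2420, -0.0870]

0.0365 0.0524 0.1677 0.6884 1.2420 -0.0870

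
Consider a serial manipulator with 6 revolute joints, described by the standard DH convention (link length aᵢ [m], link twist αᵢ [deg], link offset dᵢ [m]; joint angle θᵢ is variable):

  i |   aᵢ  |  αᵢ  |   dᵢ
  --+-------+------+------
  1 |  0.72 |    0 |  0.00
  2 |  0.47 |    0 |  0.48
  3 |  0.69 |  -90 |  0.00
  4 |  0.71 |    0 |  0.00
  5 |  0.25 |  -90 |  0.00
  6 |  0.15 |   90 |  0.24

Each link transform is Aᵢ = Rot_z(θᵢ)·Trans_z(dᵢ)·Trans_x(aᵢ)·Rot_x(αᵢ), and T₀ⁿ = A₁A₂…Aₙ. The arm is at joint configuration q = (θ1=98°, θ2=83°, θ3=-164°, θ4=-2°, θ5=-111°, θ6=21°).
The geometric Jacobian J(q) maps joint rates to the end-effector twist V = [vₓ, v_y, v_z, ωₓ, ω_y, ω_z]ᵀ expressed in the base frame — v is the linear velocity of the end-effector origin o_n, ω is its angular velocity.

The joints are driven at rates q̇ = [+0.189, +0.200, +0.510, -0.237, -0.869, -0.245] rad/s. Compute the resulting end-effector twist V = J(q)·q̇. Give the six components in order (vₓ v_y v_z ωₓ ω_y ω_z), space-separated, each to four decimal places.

-0.9707 0.9577 0.2561 0.1077 -1.1236 0.8033

o_n = [0.8495, 1.0826, 0.9576]
J₁: ẑ×o_n = [-1.0826, 0.8495, 0.0000], ω = ẑ
J2: z=[0.0000, 0.0000, 1.0000] o=[-0.1002, 0.7130, 0.0000] → [-0.3696, 0.9497, 0.0000, 0.0000, 0.0000, 1.0000]
J3: z=[0.0000, 0.0000, 1.0000] o=[-0.5701, 0.7048, 0.4800] → [-0.3778, 1.4197, 0.0000, 0.0000, 0.0000, 1.0000]
J4: z=[-0.2924, 0.9563, 0.0000] o=[0.0897, 0.9065, 0.4800] → [0.4567, 0.1396, -0.7781, -0.2924, 0.9563, 0.0000]
J5: z=[-0.2924, 0.9563, 0.0000] o=[0.7683, 1.1140, 0.5048] → [0.4330, 0.1324, -0.0685, -0.2924, 0.9563, 0.0000]
J6: z=[0.8803, 0.2691, 0.3907] o=[0.6749, 1.0854, 0.7349] → [0.0610, -0.1278, -0.0495, 0.8803, 0.2691, 0.3907]
V = J·q̇ = [-0.9707, 0.9577, 0.2561, 0.1077, -1.1236, 0.8033]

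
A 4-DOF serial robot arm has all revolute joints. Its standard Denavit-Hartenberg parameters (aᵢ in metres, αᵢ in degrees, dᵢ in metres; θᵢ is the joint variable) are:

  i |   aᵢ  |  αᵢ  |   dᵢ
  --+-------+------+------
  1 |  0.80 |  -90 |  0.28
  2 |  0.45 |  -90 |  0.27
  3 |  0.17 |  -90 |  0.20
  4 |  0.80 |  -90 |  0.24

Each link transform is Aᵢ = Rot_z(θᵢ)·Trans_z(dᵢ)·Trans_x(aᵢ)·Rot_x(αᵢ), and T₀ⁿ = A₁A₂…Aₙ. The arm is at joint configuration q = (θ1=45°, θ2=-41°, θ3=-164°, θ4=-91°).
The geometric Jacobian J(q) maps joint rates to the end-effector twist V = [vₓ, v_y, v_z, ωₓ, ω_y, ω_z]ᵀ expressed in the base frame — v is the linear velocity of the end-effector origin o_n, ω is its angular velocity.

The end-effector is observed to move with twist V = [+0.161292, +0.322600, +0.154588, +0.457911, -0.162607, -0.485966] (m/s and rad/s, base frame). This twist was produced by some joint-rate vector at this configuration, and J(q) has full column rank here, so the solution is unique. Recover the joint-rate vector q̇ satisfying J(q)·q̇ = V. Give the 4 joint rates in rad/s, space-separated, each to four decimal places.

0.1580 0.4850 0.6230 -0.9610

o_n = [0.8405, 1.6094, -0.2344]
J₁: ẑ×o_n = [-1.6094, 0.8405, 0.0000], ω = ẑ
J2: z=[-0.7071, 0.7071, 0.0000] o=[0.5657, 0.5657, 0.2800] → [-0.3637, -0.3637, -0.9323, -0.7071, 0.7071, 0.0000]
J3: z=[0.4639, 0.4639, -0.7547] o=[0.6149, 0.9968, 0.5752] → [0.0868, 0.2054, 0.1796, 0.4639, 0.4639, -0.7547]
J4: z=[-0.5326, 0.8268, 0.1808] o=[0.5874, 1.0355, 0.3171] → [-0.5598, -0.2479, -0.5150, -0.5326, 0.8268, 0.1808]
q̇ = J⁺·V = [0.1580, 0.4850, 0.6230, -0.9610]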